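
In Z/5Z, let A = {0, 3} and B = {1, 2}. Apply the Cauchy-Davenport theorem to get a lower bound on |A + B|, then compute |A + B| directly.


Cauchy-Davenport: |A + B| ≥ min(p, |A| + |B| - 1) for A, B nonempty in Z/pZ.
|A| = 2, |B| = 2, p = 5.
CD lower bound = min(5, 2 + 2 - 1) = min(5, 3) = 3.
Compute A + B mod 5 directly:
a = 0: 0+1=1, 0+2=2
a = 3: 3+1=4, 3+2=0
A + B = {0, 1, 2, 4}, so |A + B| = 4.
Verify: 4 ≥ 3? Yes ✓.

CD lower bound = 3, actual |A + B| = 4.


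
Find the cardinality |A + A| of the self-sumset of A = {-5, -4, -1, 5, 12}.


A + A = {a + a' : a, a' ∈ A}; |A| = 5.
General bounds: 2|A| - 1 ≤ |A + A| ≤ |A|(|A|+1)/2, i.e. 9 ≤ |A + A| ≤ 15.
Lower bound 2|A|-1 is attained iff A is an arithmetic progression.
Enumerate sums a + a' for a ≤ a' (symmetric, so this suffices):
a = -5: -5+-5=-10, -5+-4=-9, -5+-1=-6, -5+5=0, -5+12=7
a = -4: -4+-4=-8, -4+-1=-5, -4+5=1, -4+12=8
a = -1: -1+-1=-2, -1+5=4, -1+12=11
a = 5: 5+5=10, 5+12=17
a = 12: 12+12=24
Distinct sums: {-10, -9, -8, -6, -5, -2, 0, 1, 4, 7, 8, 10, 11, 17, 24}
|A + A| = 15

|A + A| = 15


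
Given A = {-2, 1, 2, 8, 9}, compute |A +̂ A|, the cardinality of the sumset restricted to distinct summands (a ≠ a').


Restricted sumset: A +̂ A = {a + a' : a ∈ A, a' ∈ A, a ≠ a'}.
Equivalently, take A + A and drop any sum 2a that is achievable ONLY as a + a for a ∈ A (i.e. sums representable only with equal summands).
Enumerate pairs (a, a') with a < a' (symmetric, so each unordered pair gives one sum; this covers all a ≠ a'):
  -2 + 1 = -1
  -2 + 2 = 0
  -2 + 8 = 6
  -2 + 9 = 7
  1 + 2 = 3
  1 + 8 = 9
  1 + 9 = 10
  2 + 8 = 10
  2 + 9 = 11
  8 + 9 = 17
Collected distinct sums: {-1, 0, 3, 6, 7, 9, 10, 11, 17}
|A +̂ A| = 9
(Reference bound: |A +̂ A| ≥ 2|A| - 3 for |A| ≥ 2, with |A| = 5 giving ≥ 7.)

|A +̂ A| = 9


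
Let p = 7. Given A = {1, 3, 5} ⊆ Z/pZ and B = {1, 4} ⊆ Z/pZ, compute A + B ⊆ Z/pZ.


Work in Z/7Z: reduce every sum a + b modulo 7.
Enumerate all 6 pairs:
a = 1: 1+1=2, 1+4=5
a = 3: 3+1=4, 3+4=0
a = 5: 5+1=6, 5+4=2
Distinct residues collected: {0, 2, 4, 5, 6}
|A + B| = 5 (out of 7 total residues).

A + B = {0, 2, 4, 5, 6}


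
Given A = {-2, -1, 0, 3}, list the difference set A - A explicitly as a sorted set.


A - A = {a - a' : a, a' ∈ A}.
Compute a - a' for each ordered pair (a, a'):
a = -2: -2--2=0, -2--1=-1, -2-0=-2, -2-3=-5
a = -1: -1--2=1, -1--1=0, -1-0=-1, -1-3=-4
a = 0: 0--2=2, 0--1=1, 0-0=0, 0-3=-3
a = 3: 3--2=5, 3--1=4, 3-0=3, 3-3=0
Collecting distinct values (and noting 0 appears from a-a):
A - A = {-5, -4, -3, -2, -1, 0, 1, 2, 3, 4, 5}
|A - A| = 11

A - A = {-5, -4, -3, -2, -1, 0, 1, 2, 3, 4, 5}


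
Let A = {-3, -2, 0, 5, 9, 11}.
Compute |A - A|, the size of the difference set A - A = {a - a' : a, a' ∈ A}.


A - A = {a - a' : a, a' ∈ A}; |A| = 6.
Bounds: 2|A|-1 ≤ |A - A| ≤ |A|² - |A| + 1, i.e. 11 ≤ |A - A| ≤ 31.
Note: 0 ∈ A - A always (from a - a). The set is symmetric: if d ∈ A - A then -d ∈ A - A.
Enumerate nonzero differences d = a - a' with a > a' (then include -d):
Positive differences: {1, 2, 3, 4, 5, 6, 7, 8, 9, 11, 12, 13, 14}
Full difference set: {0} ∪ (positive diffs) ∪ (negative diffs).
|A - A| = 1 + 2·13 = 27 (matches direct enumeration: 27).

|A - A| = 27


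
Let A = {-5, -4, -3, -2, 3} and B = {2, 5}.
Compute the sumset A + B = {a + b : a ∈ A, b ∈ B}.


A + B = {a + b : a ∈ A, b ∈ B}.
Enumerate all |A|·|B| = 5·2 = 10 pairs (a, b) and collect distinct sums.
a = -5: -5+2=-3, -5+5=0
a = -4: -4+2=-2, -4+5=1
a = -3: -3+2=-1, -3+5=2
a = -2: -2+2=0, -2+5=3
a = 3: 3+2=5, 3+5=8
Collecting distinct sums: A + B = {-3, -2, -1, 0, 1, 2, 3, 5, 8}
|A + B| = 9

A + B = {-3, -2, -1, 0, 1, 2, 3, 5, 8}


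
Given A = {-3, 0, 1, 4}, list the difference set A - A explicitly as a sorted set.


A - A = {a - a' : a, a' ∈ A}.
Compute a - a' for each ordered pair (a, a'):
a = -3: -3--3=0, -3-0=-3, -3-1=-4, -3-4=-7
a = 0: 0--3=3, 0-0=0, 0-1=-1, 0-4=-4
a = 1: 1--3=4, 1-0=1, 1-1=0, 1-4=-3
a = 4: 4--3=7, 4-0=4, 4-1=3, 4-4=0
Collecting distinct values (and noting 0 appears from a-a):
A - A = {-7, -4, -3, -1, 0, 1, 3, 4, 7}
|A - A| = 9

A - A = {-7, -4, -3, -1, 0, 1, 3, 4, 7}


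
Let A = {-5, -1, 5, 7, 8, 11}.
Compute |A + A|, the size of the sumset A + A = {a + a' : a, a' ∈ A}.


A + A = {a + a' : a, a' ∈ A}; |A| = 6.
General bounds: 2|A| - 1 ≤ |A + A| ≤ |A|(|A|+1)/2, i.e. 11 ≤ |A + A| ≤ 21.
Lower bound 2|A|-1 is attained iff A is an arithmetic progression.
Enumerate sums a + a' for a ≤ a' (symmetric, so this suffices):
a = -5: -5+-5=-10, -5+-1=-6, -5+5=0, -5+7=2, -5+8=3, -5+11=6
a = -1: -1+-1=-2, -1+5=4, -1+7=6, -1+8=7, -1+11=10
a = 5: 5+5=10, 5+7=12, 5+8=13, 5+11=16
a = 7: 7+7=14, 7+8=15, 7+11=18
a = 8: 8+8=16, 8+11=19
a = 11: 11+11=22
Distinct sums: {-10, -6, -2, 0, 2, 3, 4, 6, 7, 10, 12, 13, 14, 15, 16, 18, 19, 22}
|A + A| = 18

|A + A| = 18


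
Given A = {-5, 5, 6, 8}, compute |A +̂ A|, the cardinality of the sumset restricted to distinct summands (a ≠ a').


Restricted sumset: A +̂ A = {a + a' : a ∈ A, a' ∈ A, a ≠ a'}.
Equivalently, take A + A and drop any sum 2a that is achievable ONLY as a + a for a ∈ A (i.e. sums representable only with equal summands).
Enumerate pairs (a, a') with a < a' (symmetric, so each unordered pair gives one sum; this covers all a ≠ a'):
  -5 + 5 = 0
  -5 + 6 = 1
  -5 + 8 = 3
  5 + 6 = 11
  5 + 8 = 13
  6 + 8 = 14
Collected distinct sums: {0, 1, 3, 11, 13, 14}
|A +̂ A| = 6
(Reference bound: |A +̂ A| ≥ 2|A| - 3 for |A| ≥ 2, with |A| = 4 giving ≥ 5.)

|A +̂ A| = 6


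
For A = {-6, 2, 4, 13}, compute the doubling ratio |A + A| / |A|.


|A| = 4.
Compute A + A by enumerating all 16 pairs.
A + A = {-12, -4, -2, 4, 6, 7, 8, 15, 17, 26}, so |A + A| = 10.
K = |A + A| / |A| = 10/4 = 5/2 ≈ 2.5000.
Reference: AP of size 4 gives K = 7/4 ≈ 1.7500; a fully generic set of size 4 gives K ≈ 2.5000.

|A| = 4, |A + A| = 10, K = 10/4 = 5/2.


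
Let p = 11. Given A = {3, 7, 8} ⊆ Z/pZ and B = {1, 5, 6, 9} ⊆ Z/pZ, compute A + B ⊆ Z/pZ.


Work in Z/11Z: reduce every sum a + b modulo 11.
Enumerate all 12 pairs:
a = 3: 3+1=4, 3+5=8, 3+6=9, 3+9=1
a = 7: 7+1=8, 7+5=1, 7+6=2, 7+9=5
a = 8: 8+1=9, 8+5=2, 8+6=3, 8+9=6
Distinct residues collected: {1, 2, 3, 4, 5, 6, 8, 9}
|A + B| = 8 (out of 11 total residues).

A + B = {1, 2, 3, 4, 5, 6, 8, 9}


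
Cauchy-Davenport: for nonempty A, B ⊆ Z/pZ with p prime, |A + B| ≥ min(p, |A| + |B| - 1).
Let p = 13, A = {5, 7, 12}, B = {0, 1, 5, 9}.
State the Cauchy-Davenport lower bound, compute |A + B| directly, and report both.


Cauchy-Davenport: |A + B| ≥ min(p, |A| + |B| - 1) for A, B nonempty in Z/pZ.
|A| = 3, |B| = 4, p = 13.
CD lower bound = min(13, 3 + 4 - 1) = min(13, 6) = 6.
Compute A + B mod 13 directly:
a = 5: 5+0=5, 5+1=6, 5+5=10, 5+9=1
a = 7: 7+0=7, 7+1=8, 7+5=12, 7+9=3
a = 12: 12+0=12, 12+1=0, 12+5=4, 12+9=8
A + B = {0, 1, 3, 4, 5, 6, 7, 8, 10, 12}, so |A + B| = 10.
Verify: 10 ≥ 6? Yes ✓.

CD lower bound = 6, actual |A + B| = 10.


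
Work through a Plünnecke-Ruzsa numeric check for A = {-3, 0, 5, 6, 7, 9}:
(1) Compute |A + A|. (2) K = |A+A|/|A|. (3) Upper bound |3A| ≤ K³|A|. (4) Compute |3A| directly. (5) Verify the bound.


|A| = 6.
Step 1: Compute A + A by enumerating all 36 pairs.
A + A = {-6, -3, 0, 2, 3, 4, 5, 6, 7, 9, 10, 11, 12, 13, 14, 15, 16, 18}, so |A + A| = 18.
Step 2: Doubling constant K = |A + A|/|A| = 18/6 = 18/6 ≈ 3.0000.
Step 3: Plünnecke-Ruzsa gives |3A| ≤ K³·|A| = (3.0000)³ · 6 ≈ 162.0000.
Step 4: Compute 3A = A + A + A directly by enumerating all triples (a,b,c) ∈ A³; |3A| = 31.
Step 5: Check 31 ≤ 162.0000? Yes ✓.

K = 18/6, Plünnecke-Ruzsa bound K³|A| ≈ 162.0000, |3A| = 31, inequality holds.


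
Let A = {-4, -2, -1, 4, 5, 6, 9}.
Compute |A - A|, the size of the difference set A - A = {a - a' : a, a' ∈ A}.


A - A = {a - a' : a, a' ∈ A}; |A| = 7.
Bounds: 2|A|-1 ≤ |A - A| ≤ |A|² - |A| + 1, i.e. 13 ≤ |A - A| ≤ 43.
Note: 0 ∈ A - A always (from a - a). The set is symmetric: if d ∈ A - A then -d ∈ A - A.
Enumerate nonzero differences d = a - a' with a > a' (then include -d):
Positive differences: {1, 2, 3, 4, 5, 6, 7, 8, 9, 10, 11, 13}
Full difference set: {0} ∪ (positive diffs) ∪ (negative diffs).
|A - A| = 1 + 2·12 = 25 (matches direct enumeration: 25).

|A - A| = 25


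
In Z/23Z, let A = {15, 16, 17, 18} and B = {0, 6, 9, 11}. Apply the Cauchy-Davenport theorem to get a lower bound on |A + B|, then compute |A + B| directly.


Cauchy-Davenport: |A + B| ≥ min(p, |A| + |B| - 1) for A, B nonempty in Z/pZ.
|A| = 4, |B| = 4, p = 23.
CD lower bound = min(23, 4 + 4 - 1) = min(23, 7) = 7.
Compute A + B mod 23 directly:
a = 15: 15+0=15, 15+6=21, 15+9=1, 15+11=3
a = 16: 16+0=16, 16+6=22, 16+9=2, 16+11=4
a = 17: 17+0=17, 17+6=0, 17+9=3, 17+11=5
a = 18: 18+0=18, 18+6=1, 18+9=4, 18+11=6
A + B = {0, 1, 2, 3, 4, 5, 6, 15, 16, 17, 18, 21, 22}, so |A + B| = 13.
Verify: 13 ≥ 7? Yes ✓.

CD lower bound = 7, actual |A + B| = 13.


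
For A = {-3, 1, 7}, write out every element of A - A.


A - A = {a - a' : a, a' ∈ A}.
Compute a - a' for each ordered pair (a, a'):
a = -3: -3--3=0, -3-1=-4, -3-7=-10
a = 1: 1--3=4, 1-1=0, 1-7=-6
a = 7: 7--3=10, 7-1=6, 7-7=0
Collecting distinct values (and noting 0 appears from a-a):
A - A = {-10, -6, -4, 0, 4, 6, 10}
|A - A| = 7

A - A = {-10, -6, -4, 0, 4, 6, 10}


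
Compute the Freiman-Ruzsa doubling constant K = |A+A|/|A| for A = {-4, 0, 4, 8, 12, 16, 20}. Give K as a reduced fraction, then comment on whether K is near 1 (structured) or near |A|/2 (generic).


|A| = 7.
Compute A + A by enumerating all 49 pairs.
A + A = {-8, -4, 0, 4, 8, 12, 16, 20, 24, 28, 32, 36, 40}, so |A + A| = 13.
K = |A + A| / |A| = 13/7 (already in lowest terms) ≈ 1.8571.
Reference: AP of size 7 gives K = 13/7 ≈ 1.8571; a fully generic set of size 7 gives K ≈ 4.0000.

|A| = 7, |A + A| = 13, K = 13/7.


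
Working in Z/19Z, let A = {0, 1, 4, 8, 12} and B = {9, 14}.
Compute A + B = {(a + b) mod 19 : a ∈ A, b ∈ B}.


Work in Z/19Z: reduce every sum a + b modulo 19.
Enumerate all 10 pairs:
a = 0: 0+9=9, 0+14=14
a = 1: 1+9=10, 1+14=15
a = 4: 4+9=13, 4+14=18
a = 8: 8+9=17, 8+14=3
a = 12: 12+9=2, 12+14=7
Distinct residues collected: {2, 3, 7, 9, 10, 13, 14, 15, 17, 18}
|A + B| = 10 (out of 19 total residues).

A + B = {2, 3, 7, 9, 10, 13, 14, 15, 17, 18}


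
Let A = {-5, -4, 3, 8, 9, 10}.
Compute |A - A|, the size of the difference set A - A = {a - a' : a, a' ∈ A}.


A - A = {a - a' : a, a' ∈ A}; |A| = 6.
Bounds: 2|A|-1 ≤ |A - A| ≤ |A|² - |A| + 1, i.e. 11 ≤ |A - A| ≤ 31.
Note: 0 ∈ A - A always (from a - a). The set is symmetric: if d ∈ A - A then -d ∈ A - A.
Enumerate nonzero differences d = a - a' with a > a' (then include -d):
Positive differences: {1, 2, 5, 6, 7, 8, 12, 13, 14, 15}
Full difference set: {0} ∪ (positive diffs) ∪ (negative diffs).
|A - A| = 1 + 2·10 = 21 (matches direct enumeration: 21).

|A - A| = 21


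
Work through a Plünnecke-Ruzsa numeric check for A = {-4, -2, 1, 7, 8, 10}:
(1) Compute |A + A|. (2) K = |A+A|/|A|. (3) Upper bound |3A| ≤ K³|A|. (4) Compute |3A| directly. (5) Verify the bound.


|A| = 6.
Step 1: Compute A + A by enumerating all 36 pairs.
A + A = {-8, -6, -4, -3, -1, 2, 3, 4, 5, 6, 8, 9, 11, 14, 15, 16, 17, 18, 20}, so |A + A| = 19.
Step 2: Doubling constant K = |A + A|/|A| = 19/6 = 19/6 ≈ 3.1667.
Step 3: Plünnecke-Ruzsa gives |3A| ≤ K³·|A| = (3.1667)³ · 6 ≈ 190.5278.
Step 4: Compute 3A = A + A + A directly by enumerating all triples (a,b,c) ∈ A³; |3A| = 37.
Step 5: Check 37 ≤ 190.5278? Yes ✓.

K = 19/6, Plünnecke-Ruzsa bound K³|A| ≈ 190.5278, |3A| = 37, inequality holds.


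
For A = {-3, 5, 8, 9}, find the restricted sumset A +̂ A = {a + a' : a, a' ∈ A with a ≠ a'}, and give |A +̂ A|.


Restricted sumset: A +̂ A = {a + a' : a ∈ A, a' ∈ A, a ≠ a'}.
Equivalently, take A + A and drop any sum 2a that is achievable ONLY as a + a for a ∈ A (i.e. sums representable only with equal summands).
Enumerate pairs (a, a') with a < a' (symmetric, so each unordered pair gives one sum; this covers all a ≠ a'):
  -3 + 5 = 2
  -3 + 8 = 5
  -3 + 9 = 6
  5 + 8 = 13
  5 + 9 = 14
  8 + 9 = 17
Collected distinct sums: {2, 5, 6, 13, 14, 17}
|A +̂ A| = 6
(Reference bound: |A +̂ A| ≥ 2|A| - 3 for |A| ≥ 2, with |A| = 4 giving ≥ 5.)

|A +̂ A| = 6


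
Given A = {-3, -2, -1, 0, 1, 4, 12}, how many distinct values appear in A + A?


A + A = {a + a' : a, a' ∈ A}; |A| = 7.
General bounds: 2|A| - 1 ≤ |A + A| ≤ |A|(|A|+1)/2, i.e. 13 ≤ |A + A| ≤ 28.
Lower bound 2|A|-1 is attained iff A is an arithmetic progression.
Enumerate sums a + a' for a ≤ a' (symmetric, so this suffices):
a = -3: -3+-3=-6, -3+-2=-5, -3+-1=-4, -3+0=-3, -3+1=-2, -3+4=1, -3+12=9
a = -2: -2+-2=-4, -2+-1=-3, -2+0=-2, -2+1=-1, -2+4=2, -2+12=10
a = -1: -1+-1=-2, -1+0=-1, -1+1=0, -1+4=3, -1+12=11
a = 0: 0+0=0, 0+1=1, 0+4=4, 0+12=12
a = 1: 1+1=2, 1+4=5, 1+12=13
a = 4: 4+4=8, 4+12=16
a = 12: 12+12=24
Distinct sums: {-6, -5, -4, -3, -2, -1, 0, 1, 2, 3, 4, 5, 8, 9, 10, 11, 12, 13, 16, 24}
|A + A| = 20

|A + A| = 20


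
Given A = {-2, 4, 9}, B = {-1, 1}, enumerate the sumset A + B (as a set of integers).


A + B = {a + b : a ∈ A, b ∈ B}.
Enumerate all |A|·|B| = 3·2 = 6 pairs (a, b) and collect distinct sums.
a = -2: -2+-1=-3, -2+1=-1
a = 4: 4+-1=3, 4+1=5
a = 9: 9+-1=8, 9+1=10
Collecting distinct sums: A + B = {-3, -1, 3, 5, 8, 10}
|A + B| = 6

A + B = {-3, -1, 3, 5, 8, 10}


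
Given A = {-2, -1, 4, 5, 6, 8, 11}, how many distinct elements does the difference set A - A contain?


A - A = {a - a' : a, a' ∈ A}; |A| = 7.
Bounds: 2|A|-1 ≤ |A - A| ≤ |A|² - |A| + 1, i.e. 13 ≤ |A - A| ≤ 43.
Note: 0 ∈ A - A always (from a - a). The set is symmetric: if d ∈ A - A then -d ∈ A - A.
Enumerate nonzero differences d = a - a' with a > a' (then include -d):
Positive differences: {1, 2, 3, 4, 5, 6, 7, 8, 9, 10, 12, 13}
Full difference set: {0} ∪ (positive diffs) ∪ (negative diffs).
|A - A| = 1 + 2·12 = 25 (matches direct enumeration: 25).

|A - A| = 25


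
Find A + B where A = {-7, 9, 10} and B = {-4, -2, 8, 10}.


A + B = {a + b : a ∈ A, b ∈ B}.
Enumerate all |A|·|B| = 3·4 = 12 pairs (a, b) and collect distinct sums.
a = -7: -7+-4=-11, -7+-2=-9, -7+8=1, -7+10=3
a = 9: 9+-4=5, 9+-2=7, 9+8=17, 9+10=19
a = 10: 10+-4=6, 10+-2=8, 10+8=18, 10+10=20
Collecting distinct sums: A + B = {-11, -9, 1, 3, 5, 6, 7, 8, 17, 18, 19, 20}
|A + B| = 12

A + B = {-11, -9, 1, 3, 5, 6, 7, 8, 17, 18, 19, 20}


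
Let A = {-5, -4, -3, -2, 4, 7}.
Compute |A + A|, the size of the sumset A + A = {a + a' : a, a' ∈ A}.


A + A = {a + a' : a, a' ∈ A}; |A| = 6.
General bounds: 2|A| - 1 ≤ |A + A| ≤ |A|(|A|+1)/2, i.e. 11 ≤ |A + A| ≤ 21.
Lower bound 2|A|-1 is attained iff A is an arithmetic progression.
Enumerate sums a + a' for a ≤ a' (symmetric, so this suffices):
a = -5: -5+-5=-10, -5+-4=-9, -5+-3=-8, -5+-2=-7, -5+4=-1, -5+7=2
a = -4: -4+-4=-8, -4+-3=-7, -4+-2=-6, -4+4=0, -4+7=3
a = -3: -3+-3=-6, -3+-2=-5, -3+4=1, -3+7=4
a = -2: -2+-2=-4, -2+4=2, -2+7=5
a = 4: 4+4=8, 4+7=11
a = 7: 7+7=14
Distinct sums: {-10, -9, -8, -7, -6, -5, -4, -1, 0, 1, 2, 3, 4, 5, 8, 11, 14}
|A + A| = 17

|A + A| = 17


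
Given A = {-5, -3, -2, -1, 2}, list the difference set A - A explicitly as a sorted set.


A - A = {a - a' : a, a' ∈ A}.
Compute a - a' for each ordered pair (a, a'):
a = -5: -5--5=0, -5--3=-2, -5--2=-3, -5--1=-4, -5-2=-7
a = -3: -3--5=2, -3--3=0, -3--2=-1, -3--1=-2, -3-2=-5
a = -2: -2--5=3, -2--3=1, -2--2=0, -2--1=-1, -2-2=-4
a = -1: -1--5=4, -1--3=2, -1--2=1, -1--1=0, -1-2=-3
a = 2: 2--5=7, 2--3=5, 2--2=4, 2--1=3, 2-2=0
Collecting distinct values (and noting 0 appears from a-a):
A - A = {-7, -5, -4, -3, -2, -1, 0, 1, 2, 3, 4, 5, 7}
|A - A| = 13

A - A = {-7, -5, -4, -3, -2, -1, 0, 1, 2, 3, 4, 5, 7}


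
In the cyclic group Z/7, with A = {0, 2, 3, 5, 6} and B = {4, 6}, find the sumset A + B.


Work in Z/7Z: reduce every sum a + b modulo 7.
Enumerate all 10 pairs:
a = 0: 0+4=4, 0+6=6
a = 2: 2+4=6, 2+6=1
a = 3: 3+4=0, 3+6=2
a = 5: 5+4=2, 5+6=4
a = 6: 6+4=3, 6+6=5
Distinct residues collected: {0, 1, 2, 3, 4, 5, 6}
|A + B| = 7 (out of 7 total residues).

A + B = {0, 1, 2, 3, 4, 5, 6}


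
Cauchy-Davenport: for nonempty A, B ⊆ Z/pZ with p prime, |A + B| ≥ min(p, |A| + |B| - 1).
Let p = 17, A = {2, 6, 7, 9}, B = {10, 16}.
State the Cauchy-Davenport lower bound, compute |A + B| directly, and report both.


Cauchy-Davenport: |A + B| ≥ min(p, |A| + |B| - 1) for A, B nonempty in Z/pZ.
|A| = 4, |B| = 2, p = 17.
CD lower bound = min(17, 4 + 2 - 1) = min(17, 5) = 5.
Compute A + B mod 17 directly:
a = 2: 2+10=12, 2+16=1
a = 6: 6+10=16, 6+16=5
a = 7: 7+10=0, 7+16=6
a = 9: 9+10=2, 9+16=8
A + B = {0, 1, 2, 5, 6, 8, 12, 16}, so |A + B| = 8.
Verify: 8 ≥ 5? Yes ✓.

CD lower bound = 5, actual |A + B| = 8.


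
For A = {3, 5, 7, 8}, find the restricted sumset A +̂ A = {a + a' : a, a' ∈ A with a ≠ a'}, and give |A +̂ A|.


Restricted sumset: A +̂ A = {a + a' : a ∈ A, a' ∈ A, a ≠ a'}.
Equivalently, take A + A and drop any sum 2a that is achievable ONLY as a + a for a ∈ A (i.e. sums representable only with equal summands).
Enumerate pairs (a, a') with a < a' (symmetric, so each unordered pair gives one sum; this covers all a ≠ a'):
  3 + 5 = 8
  3 + 7 = 10
  3 + 8 = 11
  5 + 7 = 12
  5 + 8 = 13
  7 + 8 = 15
Collected distinct sums: {8, 10, 11, 12, 13, 15}
|A +̂ A| = 6
(Reference bound: |A +̂ A| ≥ 2|A| - 3 for |A| ≥ 2, with |A| = 4 giving ≥ 5.)

|A +̂ A| = 6


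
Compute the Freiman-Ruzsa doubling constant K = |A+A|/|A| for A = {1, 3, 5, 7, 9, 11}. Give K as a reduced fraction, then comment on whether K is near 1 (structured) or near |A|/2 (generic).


|A| = 6.
Compute A + A by enumerating all 36 pairs.
A + A = {2, 4, 6, 8, 10, 12, 14, 16, 18, 20, 22}, so |A + A| = 11.
K = |A + A| / |A| = 11/6 (already in lowest terms) ≈ 1.8333.
Reference: AP of size 6 gives K = 11/6 ≈ 1.8333; a fully generic set of size 6 gives K ≈ 3.5000.

|A| = 6, |A + A| = 11, K = 11/6.


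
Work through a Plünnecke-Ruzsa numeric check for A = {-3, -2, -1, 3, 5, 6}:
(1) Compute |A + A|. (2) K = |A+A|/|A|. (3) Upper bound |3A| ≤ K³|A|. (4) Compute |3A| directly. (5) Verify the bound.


|A| = 6.
Step 1: Compute A + A by enumerating all 36 pairs.
A + A = {-6, -5, -4, -3, -2, 0, 1, 2, 3, 4, 5, 6, 8, 9, 10, 11, 12}, so |A + A| = 17.
Step 2: Doubling constant K = |A + A|/|A| = 17/6 = 17/6 ≈ 2.8333.
Step 3: Plünnecke-Ruzsa gives |3A| ≤ K³·|A| = (2.8333)³ · 6 ≈ 136.4722.
Step 4: Compute 3A = A + A + A directly by enumerating all triples (a,b,c) ∈ A³; |3A| = 28.
Step 5: Check 28 ≤ 136.4722? Yes ✓.

K = 17/6, Plünnecke-Ruzsa bound K³|A| ≈ 136.4722, |3A| = 28, inequality holds.


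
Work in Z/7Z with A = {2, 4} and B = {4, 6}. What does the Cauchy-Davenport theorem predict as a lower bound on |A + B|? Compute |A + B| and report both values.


Cauchy-Davenport: |A + B| ≥ min(p, |A| + |B| - 1) for A, B nonempty in Z/pZ.
|A| = 2, |B| = 2, p = 7.
CD lower bound = min(7, 2 + 2 - 1) = min(7, 3) = 3.
Compute A + B mod 7 directly:
a = 2: 2+4=6, 2+6=1
a = 4: 4+4=1, 4+6=3
A + B = {1, 3, 6}, so |A + B| = 3.
Verify: 3 ≥ 3? Yes ✓.

CD lower bound = 3, actual |A + B| = 3.


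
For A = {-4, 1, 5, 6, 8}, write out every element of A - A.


A - A = {a - a' : a, a' ∈ A}.
Compute a - a' for each ordered pair (a, a'):
a = -4: -4--4=0, -4-1=-5, -4-5=-9, -4-6=-10, -4-8=-12
a = 1: 1--4=5, 1-1=0, 1-5=-4, 1-6=-5, 1-8=-7
a = 5: 5--4=9, 5-1=4, 5-5=0, 5-6=-1, 5-8=-3
a = 6: 6--4=10, 6-1=5, 6-5=1, 6-6=0, 6-8=-2
a = 8: 8--4=12, 8-1=7, 8-5=3, 8-6=2, 8-8=0
Collecting distinct values (and noting 0 appears from a-a):
A - A = {-12, -10, -9, -7, -5, -4, -3, -2, -1, 0, 1, 2, 3, 4, 5, 7, 9, 10, 12}
|A - A| = 19

A - A = {-12, -10, -9, -7, -5, -4, -3, -2, -1, 0, 1, 2, 3, 4, 5, 7, 9, 10, 12}


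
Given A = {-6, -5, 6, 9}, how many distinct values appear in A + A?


A + A = {a + a' : a, a' ∈ A}; |A| = 4.
General bounds: 2|A| - 1 ≤ |A + A| ≤ |A|(|A|+1)/2, i.e. 7 ≤ |A + A| ≤ 10.
Lower bound 2|A|-1 is attained iff A is an arithmetic progression.
Enumerate sums a + a' for a ≤ a' (symmetric, so this suffices):
a = -6: -6+-6=-12, -6+-5=-11, -6+6=0, -6+9=3
a = -5: -5+-5=-10, -5+6=1, -5+9=4
a = 6: 6+6=12, 6+9=15
a = 9: 9+9=18
Distinct sums: {-12, -11, -10, 0, 1, 3, 4, 12, 15, 18}
|A + A| = 10

|A + A| = 10


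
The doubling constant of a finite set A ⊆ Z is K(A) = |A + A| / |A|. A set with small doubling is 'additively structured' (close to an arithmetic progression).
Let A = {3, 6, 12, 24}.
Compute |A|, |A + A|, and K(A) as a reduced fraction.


|A| = 4.
Compute A + A by enumerating all 16 pairs.
A + A = {6, 9, 12, 15, 18, 24, 27, 30, 36, 48}, so |A + A| = 10.
K = |A + A| / |A| = 10/4 = 5/2 ≈ 2.5000.
Reference: AP of size 4 gives K = 7/4 ≈ 1.7500; a fully generic set of size 4 gives K ≈ 2.5000.

|A| = 4, |A + A| = 10, K = 10/4 = 5/2.


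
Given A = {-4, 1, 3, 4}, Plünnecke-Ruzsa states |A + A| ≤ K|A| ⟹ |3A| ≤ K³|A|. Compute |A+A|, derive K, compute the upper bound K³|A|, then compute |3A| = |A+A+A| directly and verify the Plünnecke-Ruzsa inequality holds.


|A| = 4.
Step 1: Compute A + A by enumerating all 16 pairs.
A + A = {-8, -3, -1, 0, 2, 4, 5, 6, 7, 8}, so |A + A| = 10.
Step 2: Doubling constant K = |A + A|/|A| = 10/4 = 10/4 ≈ 2.5000.
Step 3: Plünnecke-Ruzsa gives |3A| ≤ K³·|A| = (2.5000)³ · 4 ≈ 62.5000.
Step 4: Compute 3A = A + A + A directly by enumerating all triples (a,b,c) ∈ A³; |3A| = 18.
Step 5: Check 18 ≤ 62.5000? Yes ✓.

K = 10/4, Plünnecke-Ruzsa bound K³|A| ≈ 62.5000, |3A| = 18, inequality holds.


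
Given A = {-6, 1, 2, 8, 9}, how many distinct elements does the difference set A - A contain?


A - A = {a - a' : a, a' ∈ A}; |A| = 5.
Bounds: 2|A|-1 ≤ |A - A| ≤ |A|² - |A| + 1, i.e. 9 ≤ |A - A| ≤ 21.
Note: 0 ∈ A - A always (from a - a). The set is symmetric: if d ∈ A - A then -d ∈ A - A.
Enumerate nonzero differences d = a - a' with a > a' (then include -d):
Positive differences: {1, 6, 7, 8, 14, 15}
Full difference set: {0} ∪ (positive diffs) ∪ (negative diffs).
|A - A| = 1 + 2·6 = 13 (matches direct enumeration: 13).

|A - A| = 13


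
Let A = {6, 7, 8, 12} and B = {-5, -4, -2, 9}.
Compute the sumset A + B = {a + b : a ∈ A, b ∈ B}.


A + B = {a + b : a ∈ A, b ∈ B}.
Enumerate all |A|·|B| = 4·4 = 16 pairs (a, b) and collect distinct sums.
a = 6: 6+-5=1, 6+-4=2, 6+-2=4, 6+9=15
a = 7: 7+-5=2, 7+-4=3, 7+-2=5, 7+9=16
a = 8: 8+-5=3, 8+-4=4, 8+-2=6, 8+9=17
a = 12: 12+-5=7, 12+-4=8, 12+-2=10, 12+9=21
Collecting distinct sums: A + B = {1, 2, 3, 4, 5, 6, 7, 8, 10, 15, 16, 17, 21}
|A + B| = 13

A + B = {1, 2, 3, 4, 5, 6, 7, 8, 10, 15, 16, 17, 21}


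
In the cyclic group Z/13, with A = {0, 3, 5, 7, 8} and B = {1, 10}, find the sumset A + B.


Work in Z/13Z: reduce every sum a + b modulo 13.
Enumerate all 10 pairs:
a = 0: 0+1=1, 0+10=10
a = 3: 3+1=4, 3+10=0
a = 5: 5+1=6, 5+10=2
a = 7: 7+1=8, 7+10=4
a = 8: 8+1=9, 8+10=5
Distinct residues collected: {0, 1, 2, 4, 5, 6, 8, 9, 10}
|A + B| = 9 (out of 13 total residues).

A + B = {0, 1, 2, 4, 5, 6, 8, 9, 10}


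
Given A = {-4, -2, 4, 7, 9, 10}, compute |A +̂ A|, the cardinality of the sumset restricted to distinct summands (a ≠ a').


Restricted sumset: A +̂ A = {a + a' : a ∈ A, a' ∈ A, a ≠ a'}.
Equivalently, take A + A and drop any sum 2a that is achievable ONLY as a + a for a ∈ A (i.e. sums representable only with equal summands).
Enumerate pairs (a, a') with a < a' (symmetric, so each unordered pair gives one sum; this covers all a ≠ a'):
  -4 + -2 = -6
  -4 + 4 = 0
  -4 + 7 = 3
  -4 + 9 = 5
  -4 + 10 = 6
  -2 + 4 = 2
  -2 + 7 = 5
  -2 + 9 = 7
  -2 + 10 = 8
  4 + 7 = 11
  4 + 9 = 13
  4 + 10 = 14
  7 + 9 = 16
  7 + 10 = 17
  9 + 10 = 19
Collected distinct sums: {-6, 0, 2, 3, 5, 6, 7, 8, 11, 13, 14, 16, 17, 19}
|A +̂ A| = 14
(Reference bound: |A +̂ A| ≥ 2|A| - 3 for |A| ≥ 2, with |A| = 6 giving ≥ 9.)

|A +̂ A| = 14


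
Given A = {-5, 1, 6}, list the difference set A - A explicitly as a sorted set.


A - A = {a - a' : a, a' ∈ A}.
Compute a - a' for each ordered pair (a, a'):
a = -5: -5--5=0, -5-1=-6, -5-6=-11
a = 1: 1--5=6, 1-1=0, 1-6=-5
a = 6: 6--5=11, 6-1=5, 6-6=0
Collecting distinct values (and noting 0 appears from a-a):
A - A = {-11, -6, -5, 0, 5, 6, 11}
|A - A| = 7

A - A = {-11, -6, -5, 0, 5, 6, 11}


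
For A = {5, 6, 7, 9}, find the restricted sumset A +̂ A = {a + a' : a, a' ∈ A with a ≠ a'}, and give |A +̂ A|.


Restricted sumset: A +̂ A = {a + a' : a ∈ A, a' ∈ A, a ≠ a'}.
Equivalently, take A + A and drop any sum 2a that is achievable ONLY as a + a for a ∈ A (i.e. sums representable only with equal summands).
Enumerate pairs (a, a') with a < a' (symmetric, so each unordered pair gives one sum; this covers all a ≠ a'):
  5 + 6 = 11
  5 + 7 = 12
  5 + 9 = 14
  6 + 7 = 13
  6 + 9 = 15
  7 + 9 = 16
Collected distinct sums: {11, 12, 13, 14, 15, 16}
|A +̂ A| = 6
(Reference bound: |A +̂ A| ≥ 2|A| - 3 for |A| ≥ 2, with |A| = 4 giving ≥ 5.)

|A +̂ A| = 6


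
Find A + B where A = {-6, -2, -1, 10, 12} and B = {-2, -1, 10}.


A + B = {a + b : a ∈ A, b ∈ B}.
Enumerate all |A|·|B| = 5·3 = 15 pairs (a, b) and collect distinct sums.
a = -6: -6+-2=-8, -6+-1=-7, -6+10=4
a = -2: -2+-2=-4, -2+-1=-3, -2+10=8
a = -1: -1+-2=-3, -1+-1=-2, -1+10=9
a = 10: 10+-2=8, 10+-1=9, 10+10=20
a = 12: 12+-2=10, 12+-1=11, 12+10=22
Collecting distinct sums: A + B = {-8, -7, -4, -3, -2, 4, 8, 9, 10, 11, 20, 22}
|A + B| = 12

A + B = {-8, -7, -4, -3, -2, 4, 8, 9, 10, 11, 20, 22}


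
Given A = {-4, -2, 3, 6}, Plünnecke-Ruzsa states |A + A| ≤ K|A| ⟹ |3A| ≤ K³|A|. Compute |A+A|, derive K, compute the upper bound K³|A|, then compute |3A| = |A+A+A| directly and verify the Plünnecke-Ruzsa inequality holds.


|A| = 4.
Step 1: Compute A + A by enumerating all 16 pairs.
A + A = {-8, -6, -4, -1, 1, 2, 4, 6, 9, 12}, so |A + A| = 10.
Step 2: Doubling constant K = |A + A|/|A| = 10/4 = 10/4 ≈ 2.5000.
Step 3: Plünnecke-Ruzsa gives |3A| ≤ K³·|A| = (2.5000)³ · 4 ≈ 62.5000.
Step 4: Compute 3A = A + A + A directly by enumerating all triples (a,b,c) ∈ A³; |3A| = 19.
Step 5: Check 19 ≤ 62.5000? Yes ✓.

K = 10/4, Plünnecke-Ruzsa bound K³|A| ≈ 62.5000, |3A| = 19, inequality holds.


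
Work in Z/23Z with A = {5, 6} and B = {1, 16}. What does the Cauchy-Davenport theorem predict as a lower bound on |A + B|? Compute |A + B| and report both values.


Cauchy-Davenport: |A + B| ≥ min(p, |A| + |B| - 1) for A, B nonempty in Z/pZ.
|A| = 2, |B| = 2, p = 23.
CD lower bound = min(23, 2 + 2 - 1) = min(23, 3) = 3.
Compute A + B mod 23 directly:
a = 5: 5+1=6, 5+16=21
a = 6: 6+1=7, 6+16=22
A + B = {6, 7, 21, 22}, so |A + B| = 4.
Verify: 4 ≥ 3? Yes ✓.

CD lower bound = 3, actual |A + B| = 4.


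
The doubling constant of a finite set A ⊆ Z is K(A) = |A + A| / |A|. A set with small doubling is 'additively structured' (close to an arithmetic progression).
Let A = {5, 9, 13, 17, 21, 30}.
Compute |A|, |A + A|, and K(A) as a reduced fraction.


|A| = 6.
Compute A + A by enumerating all 36 pairs.
A + A = {10, 14, 18, 22, 26, 30, 34, 35, 38, 39, 42, 43, 47, 51, 60}, so |A + A| = 15.
K = |A + A| / |A| = 15/6 = 5/2 ≈ 2.5000.
Reference: AP of size 6 gives K = 11/6 ≈ 1.8333; a fully generic set of size 6 gives K ≈ 3.5000.

|A| = 6, |A + A| = 15, K = 15/6 = 5/2.


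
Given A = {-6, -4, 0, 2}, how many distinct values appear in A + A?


A + A = {a + a' : a, a' ∈ A}; |A| = 4.
General bounds: 2|A| - 1 ≤ |A + A| ≤ |A|(|A|+1)/2, i.e. 7 ≤ |A + A| ≤ 10.
Lower bound 2|A|-1 is attained iff A is an arithmetic progression.
Enumerate sums a + a' for a ≤ a' (symmetric, so this suffices):
a = -6: -6+-6=-12, -6+-4=-10, -6+0=-6, -6+2=-4
a = -4: -4+-4=-8, -4+0=-4, -4+2=-2
a = 0: 0+0=0, 0+2=2
a = 2: 2+2=4
Distinct sums: {-12, -10, -8, -6, -4, -2, 0, 2, 4}
|A + A| = 9

|A + A| = 9


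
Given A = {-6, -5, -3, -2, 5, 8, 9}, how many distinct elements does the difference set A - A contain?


A - A = {a - a' : a, a' ∈ A}; |A| = 7.
Bounds: 2|A|-1 ≤ |A - A| ≤ |A|² - |A| + 1, i.e. 13 ≤ |A - A| ≤ 43.
Note: 0 ∈ A - A always (from a - a). The set is symmetric: if d ∈ A - A then -d ∈ A - A.
Enumerate nonzero differences d = a - a' with a > a' (then include -d):
Positive differences: {1, 2, 3, 4, 7, 8, 10, 11, 12, 13, 14, 15}
Full difference set: {0} ∪ (positive diffs) ∪ (negative diffs).
|A - A| = 1 + 2·12 = 25 (matches direct enumeration: 25).

|A - A| = 25


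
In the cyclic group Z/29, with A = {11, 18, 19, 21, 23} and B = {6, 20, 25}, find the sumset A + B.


Work in Z/29Z: reduce every sum a + b modulo 29.
Enumerate all 15 pairs:
a = 11: 11+6=17, 11+20=2, 11+25=7
a = 18: 18+6=24, 18+20=9, 18+25=14
a = 19: 19+6=25, 19+20=10, 19+25=15
a = 21: 21+6=27, 21+20=12, 21+25=17
a = 23: 23+6=0, 23+20=14, 23+25=19
Distinct residues collected: {0, 2, 7, 9, 10, 12, 14, 15, 17, 19, 24, 25, 27}
|A + B| = 13 (out of 29 total residues).

A + B = {0, 2, 7, 9, 10, 12, 14, 15, 17, 19, 24, 25, 27}


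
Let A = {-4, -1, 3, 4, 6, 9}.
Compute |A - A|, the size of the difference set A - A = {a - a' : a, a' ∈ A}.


A - A = {a - a' : a, a' ∈ A}; |A| = 6.
Bounds: 2|A|-1 ≤ |A - A| ≤ |A|² - |A| + 1, i.e. 11 ≤ |A - A| ≤ 31.
Note: 0 ∈ A - A always (from a - a). The set is symmetric: if d ∈ A - A then -d ∈ A - A.
Enumerate nonzero differences d = a - a' with a > a' (then include -d):
Positive differences: {1, 2, 3, 4, 5, 6, 7, 8, 10, 13}
Full difference set: {0} ∪ (positive diffs) ∪ (negative diffs).
|A - A| = 1 + 2·10 = 21 (matches direct enumeration: 21).

|A - A| = 21


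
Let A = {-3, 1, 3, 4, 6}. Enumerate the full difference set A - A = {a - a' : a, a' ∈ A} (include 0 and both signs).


A - A = {a - a' : a, a' ∈ A}.
Compute a - a' for each ordered pair (a, a'):
a = -3: -3--3=0, -3-1=-4, -3-3=-6, -3-4=-7, -3-6=-9
a = 1: 1--3=4, 1-1=0, 1-3=-2, 1-4=-3, 1-6=-5
a = 3: 3--3=6, 3-1=2, 3-3=0, 3-4=-1, 3-6=-3
a = 4: 4--3=7, 4-1=3, 4-3=1, 4-4=0, 4-6=-2
a = 6: 6--3=9, 6-1=5, 6-3=3, 6-4=2, 6-6=0
Collecting distinct values (and noting 0 appears from a-a):
A - A = {-9, -7, -6, -5, -4, -3, -2, -1, 0, 1, 2, 3, 4, 5, 6, 7, 9}
|A - A| = 17

A - A = {-9, -7, -6, -5, -4, -3, -2, -1, 0, 1, 2, 3, 4, 5, 6, 7, 9}


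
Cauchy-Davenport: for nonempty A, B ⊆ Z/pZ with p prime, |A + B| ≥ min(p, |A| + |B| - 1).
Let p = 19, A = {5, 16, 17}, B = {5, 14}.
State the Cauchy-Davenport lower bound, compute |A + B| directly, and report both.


Cauchy-Davenport: |A + B| ≥ min(p, |A| + |B| - 1) for A, B nonempty in Z/pZ.
|A| = 3, |B| = 2, p = 19.
CD lower bound = min(19, 3 + 2 - 1) = min(19, 4) = 4.
Compute A + B mod 19 directly:
a = 5: 5+5=10, 5+14=0
a = 16: 16+5=2, 16+14=11
a = 17: 17+5=3, 17+14=12
A + B = {0, 2, 3, 10, 11, 12}, so |A + B| = 6.
Verify: 6 ≥ 4? Yes ✓.

CD lower bound = 4, actual |A + B| = 6.


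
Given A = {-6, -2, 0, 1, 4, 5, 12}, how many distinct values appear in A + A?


A + A = {a + a' : a, a' ∈ A}; |A| = 7.
General bounds: 2|A| - 1 ≤ |A + A| ≤ |A|(|A|+1)/2, i.e. 13 ≤ |A + A| ≤ 28.
Lower bound 2|A|-1 is attained iff A is an arithmetic progression.
Enumerate sums a + a' for a ≤ a' (symmetric, so this suffices):
a = -6: -6+-6=-12, -6+-2=-8, -6+0=-6, -6+1=-5, -6+4=-2, -6+5=-1, -6+12=6
a = -2: -2+-2=-4, -2+0=-2, -2+1=-1, -2+4=2, -2+5=3, -2+12=10
a = 0: 0+0=0, 0+1=1, 0+4=4, 0+5=5, 0+12=12
a = 1: 1+1=2, 1+4=5, 1+5=6, 1+12=13
a = 4: 4+4=8, 4+5=9, 4+12=16
a = 5: 5+5=10, 5+12=17
a = 12: 12+12=24
Distinct sums: {-12, -8, -6, -5, -4, -2, -1, 0, 1, 2, 3, 4, 5, 6, 8, 9, 10, 12, 13, 16, 17, 24}
|A + A| = 22

|A + A| = 22


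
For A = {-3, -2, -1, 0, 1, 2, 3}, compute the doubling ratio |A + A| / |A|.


|A| = 7.
Compute A + A by enumerating all 49 pairs.
A + A = {-6, -5, -4, -3, -2, -1, 0, 1, 2, 3, 4, 5, 6}, so |A + A| = 13.
K = |A + A| / |A| = 13/7 (already in lowest terms) ≈ 1.8571.
Reference: AP of size 7 gives K = 13/7 ≈ 1.8571; a fully generic set of size 7 gives K ≈ 4.0000.

|A| = 7, |A + A| = 13, K = 13/7.


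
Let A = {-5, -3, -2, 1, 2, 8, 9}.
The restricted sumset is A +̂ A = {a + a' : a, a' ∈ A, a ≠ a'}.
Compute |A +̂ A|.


Restricted sumset: A +̂ A = {a + a' : a ∈ A, a' ∈ A, a ≠ a'}.
Equivalently, take A + A and drop any sum 2a that is achievable ONLY as a + a for a ∈ A (i.e. sums representable only with equal summands).
Enumerate pairs (a, a') with a < a' (symmetric, so each unordered pair gives one sum; this covers all a ≠ a'):
  -5 + -3 = -8
  -5 + -2 = -7
  -5 + 1 = -4
  -5 + 2 = -3
  -5 + 8 = 3
  -5 + 9 = 4
  -3 + -2 = -5
  -3 + 1 = -2
  -3 + 2 = -1
  -3 + 8 = 5
  -3 + 9 = 6
  -2 + 1 = -1
  -2 + 2 = 0
  -2 + 8 = 6
  -2 + 9 = 7
  1 + 2 = 3
  1 + 8 = 9
  1 + 9 = 10
  2 + 8 = 10
  2 + 9 = 11
  8 + 9 = 17
Collected distinct sums: {-8, -7, -5, -4, -3, -2, -1, 0, 3, 4, 5, 6, 7, 9, 10, 11, 17}
|A +̂ A| = 17
(Reference bound: |A +̂ A| ≥ 2|A| - 3 for |A| ≥ 2, with |A| = 7 giving ≥ 11.)

|A +̂ A| = 17


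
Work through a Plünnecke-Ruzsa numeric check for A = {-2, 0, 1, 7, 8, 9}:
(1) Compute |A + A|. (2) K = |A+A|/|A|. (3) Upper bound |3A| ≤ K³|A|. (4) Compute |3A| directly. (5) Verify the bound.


|A| = 6.
Step 1: Compute A + A by enumerating all 36 pairs.
A + A = {-4, -2, -1, 0, 1, 2, 5, 6, 7, 8, 9, 10, 14, 15, 16, 17, 18}, so |A + A| = 17.
Step 2: Doubling constant K = |A + A|/|A| = 17/6 = 17/6 ≈ 2.8333.
Step 3: Plünnecke-Ruzsa gives |3A| ≤ K³·|A| = (2.8333)³ · 6 ≈ 136.4722.
Step 4: Compute 3A = A + A + A directly by enumerating all triples (a,b,c) ∈ A³; |3A| = 32.
Step 5: Check 32 ≤ 136.4722? Yes ✓.

K = 17/6, Plünnecke-Ruzsa bound K³|A| ≈ 136.4722, |3A| = 32, inequality holds.


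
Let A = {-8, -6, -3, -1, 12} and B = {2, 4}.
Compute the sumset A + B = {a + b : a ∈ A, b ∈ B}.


A + B = {a + b : a ∈ A, b ∈ B}.
Enumerate all |A|·|B| = 5·2 = 10 pairs (a, b) and collect distinct sums.
a = -8: -8+2=-6, -8+4=-4
a = -6: -6+2=-4, -6+4=-2
a = -3: -3+2=-1, -3+4=1
a = -1: -1+2=1, -1+4=3
a = 12: 12+2=14, 12+4=16
Collecting distinct sums: A + B = {-6, -4, -2, -1, 1, 3, 14, 16}
|A + B| = 8

A + B = {-6, -4, -2, -1, 1, 3, 14, 16}


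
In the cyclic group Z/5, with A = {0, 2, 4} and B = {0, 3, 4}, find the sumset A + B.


Work in Z/5Z: reduce every sum a + b modulo 5.
Enumerate all 9 pairs:
a = 0: 0+0=0, 0+3=3, 0+4=4
a = 2: 2+0=2, 2+3=0, 2+4=1
a = 4: 4+0=4, 4+3=2, 4+4=3
Distinct residues collected: {0, 1, 2, 3, 4}
|A + B| = 5 (out of 5 total residues).

A + B = {0, 1, 2, 3, 4}


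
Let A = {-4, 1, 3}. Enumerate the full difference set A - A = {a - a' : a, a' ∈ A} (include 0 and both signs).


A - A = {a - a' : a, a' ∈ A}.
Compute a - a' for each ordered pair (a, a'):
a = -4: -4--4=0, -4-1=-5, -4-3=-7
a = 1: 1--4=5, 1-1=0, 1-3=-2
a = 3: 3--4=7, 3-1=2, 3-3=0
Collecting distinct values (and noting 0 appears from a-a):
A - A = {-7, -5, -2, 0, 2, 5, 7}
|A - A| = 7

A - A = {-7, -5, -2, 0, 2, 5, 7}


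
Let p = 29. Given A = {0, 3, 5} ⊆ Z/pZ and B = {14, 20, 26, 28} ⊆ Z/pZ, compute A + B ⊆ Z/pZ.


Work in Z/29Z: reduce every sum a + b modulo 29.
Enumerate all 12 pairs:
a = 0: 0+14=14, 0+20=20, 0+26=26, 0+28=28
a = 3: 3+14=17, 3+20=23, 3+26=0, 3+28=2
a = 5: 5+14=19, 5+20=25, 5+26=2, 5+28=4
Distinct residues collected: {0, 2, 4, 14, 17, 19, 20, 23, 25, 26, 28}
|A + B| = 11 (out of 29 total residues).

A + B = {0, 2, 4, 14, 17, 19, 20, 23, 25, 26, 28}


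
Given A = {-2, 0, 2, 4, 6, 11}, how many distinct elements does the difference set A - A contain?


A - A = {a - a' : a, a' ∈ A}; |A| = 6.
Bounds: 2|A|-1 ≤ |A - A| ≤ |A|² - |A| + 1, i.e. 11 ≤ |A - A| ≤ 31.
Note: 0 ∈ A - A always (from a - a). The set is symmetric: if d ∈ A - A then -d ∈ A - A.
Enumerate nonzero differences d = a - a' with a > a' (then include -d):
Positive differences: {2, 4, 5, 6, 7, 8, 9, 11, 13}
Full difference set: {0} ∪ (positive diffs) ∪ (negative diffs).
|A - A| = 1 + 2·9 = 19 (matches direct enumeration: 19).

|A - A| = 19


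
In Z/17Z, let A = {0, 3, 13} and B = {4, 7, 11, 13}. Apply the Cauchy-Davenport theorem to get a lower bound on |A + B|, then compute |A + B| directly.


Cauchy-Davenport: |A + B| ≥ min(p, |A| + |B| - 1) for A, B nonempty in Z/pZ.
|A| = 3, |B| = 4, p = 17.
CD lower bound = min(17, 3 + 4 - 1) = min(17, 6) = 6.
Compute A + B mod 17 directly:
a = 0: 0+4=4, 0+7=7, 0+11=11, 0+13=13
a = 3: 3+4=7, 3+7=10, 3+11=14, 3+13=16
a = 13: 13+4=0, 13+7=3, 13+11=7, 13+13=9
A + B = {0, 3, 4, 7, 9, 10, 11, 13, 14, 16}, so |A + B| = 10.
Verify: 10 ≥ 6? Yes ✓.

CD lower bound = 6, actual |A + B| = 10.


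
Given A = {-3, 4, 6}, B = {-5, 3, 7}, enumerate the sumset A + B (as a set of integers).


A + B = {a + b : a ∈ A, b ∈ B}.
Enumerate all |A|·|B| = 3·3 = 9 pairs (a, b) and collect distinct sums.
a = -3: -3+-5=-8, -3+3=0, -3+7=4
a = 4: 4+-5=-1, 4+3=7, 4+7=11
a = 6: 6+-5=1, 6+3=9, 6+7=13
Collecting distinct sums: A + B = {-8, -1, 0, 1, 4, 7, 9, 11, 13}
|A + B| = 9

A + B = {-8, -1, 0, 1, 4, 7, 9, 11, 13}


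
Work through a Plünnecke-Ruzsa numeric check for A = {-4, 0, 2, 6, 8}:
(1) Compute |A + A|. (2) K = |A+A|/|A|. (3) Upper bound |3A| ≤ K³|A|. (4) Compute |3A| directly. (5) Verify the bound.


|A| = 5.
Step 1: Compute A + A by enumerating all 25 pairs.
A + A = {-8, -4, -2, 0, 2, 4, 6, 8, 10, 12, 14, 16}, so |A + A| = 12.
Step 2: Doubling constant K = |A + A|/|A| = 12/5 = 12/5 ≈ 2.4000.
Step 3: Plünnecke-Ruzsa gives |3A| ≤ K³·|A| = (2.4000)³ · 5 ≈ 69.1200.
Step 4: Compute 3A = A + A + A directly by enumerating all triples (a,b,c) ∈ A³; |3A| = 18.
Step 5: Check 18 ≤ 69.1200? Yes ✓.

K = 12/5, Plünnecke-Ruzsa bound K³|A| ≈ 69.1200, |3A| = 18, inequality holds.


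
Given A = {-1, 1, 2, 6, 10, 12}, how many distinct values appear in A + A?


A + A = {a + a' : a, a' ∈ A}; |A| = 6.
General bounds: 2|A| - 1 ≤ |A + A| ≤ |A|(|A|+1)/2, i.e. 11 ≤ |A + A| ≤ 21.
Lower bound 2|A|-1 is attained iff A is an arithmetic progression.
Enumerate sums a + a' for a ≤ a' (symmetric, so this suffices):
a = -1: -1+-1=-2, -1+1=0, -1+2=1, -1+6=5, -1+10=9, -1+12=11
a = 1: 1+1=2, 1+2=3, 1+6=7, 1+10=11, 1+12=13
a = 2: 2+2=4, 2+6=8, 2+10=12, 2+12=14
a = 6: 6+6=12, 6+10=16, 6+12=18
a = 10: 10+10=20, 10+12=22
a = 12: 12+12=24
Distinct sums: {-2, 0, 1, 2, 3, 4, 5, 7, 8, 9, 11, 12, 13, 14, 16, 18, 20, 22, 24}
|A + A| = 19

|A + A| = 19


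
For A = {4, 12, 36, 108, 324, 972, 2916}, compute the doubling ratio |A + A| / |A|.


|A| = 7.
Compute A + A by enumerating all 49 pairs.
A + A = {8, 16, 24, 40, 48, 72, 112, 120, 144, 216, 328, 336, 360, 432, 648, 976, 984, 1008, 1080, 1296, 1944, 2920, 2928, 2952, 3024, 3240, 3888, 5832}, so |A + A| = 28.
K = |A + A| / |A| = 28/7 = 4/1 ≈ 4.0000.
Reference: AP of size 7 gives K = 13/7 ≈ 1.8571; a fully generic set of size 7 gives K ≈ 4.0000.

|A| = 7, |A + A| = 28, K = 28/7 = 4/1.


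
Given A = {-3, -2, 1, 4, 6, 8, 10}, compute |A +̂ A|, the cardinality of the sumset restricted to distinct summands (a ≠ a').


Restricted sumset: A +̂ A = {a + a' : a ∈ A, a' ∈ A, a ≠ a'}.
Equivalently, take A + A and drop any sum 2a that is achievable ONLY as a + a for a ∈ A (i.e. sums representable only with equal summands).
Enumerate pairs (a, a') with a < a' (symmetric, so each unordered pair gives one sum; this covers all a ≠ a'):
  -3 + -2 = -5
  -3 + 1 = -2
  -3 + 4 = 1
  -3 + 6 = 3
  -3 + 8 = 5
  -3 + 10 = 7
  -2 + 1 = -1
  -2 + 4 = 2
  -2 + 6 = 4
  -2 + 8 = 6
  -2 + 10 = 8
  1 + 4 = 5
  1 + 6 = 7
  1 + 8 = 9
  1 + 10 = 11
  4 + 6 = 10
  4 + 8 = 12
  4 + 10 = 14
  6 + 8 = 14
  6 + 10 = 16
  8 + 10 = 18
Collected distinct sums: {-5, -2, -1, 1, 2, 3, 4, 5, 6, 7, 8, 9, 10, 11, 12, 14, 16, 18}
|A +̂ A| = 18
(Reference bound: |A +̂ A| ≥ 2|A| - 3 for |A| ≥ 2, with |A| = 7 giving ≥ 11.)

|A +̂ A| = 18


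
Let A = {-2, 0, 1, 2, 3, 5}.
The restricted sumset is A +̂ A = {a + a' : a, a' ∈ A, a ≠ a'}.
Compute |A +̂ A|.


Restricted sumset: A +̂ A = {a + a' : a ∈ A, a' ∈ A, a ≠ a'}.
Equivalently, take A + A and drop any sum 2a that is achievable ONLY as a + a for a ∈ A (i.e. sums representable only with equal summands).
Enumerate pairs (a, a') with a < a' (symmetric, so each unordered pair gives one sum; this covers all a ≠ a'):
  -2 + 0 = -2
  -2 + 1 = -1
  -2 + 2 = 0
  -2 + 3 = 1
  -2 + 5 = 3
  0 + 1 = 1
  0 + 2 = 2
  0 + 3 = 3
  0 + 5 = 5
  1 + 2 = 3
  1 + 3 = 4
  1 + 5 = 6
  2 + 3 = 5
  2 + 5 = 7
  3 + 5 = 8
Collected distinct sums: {-2, -1, 0, 1, 2, 3, 4, 5, 6, 7, 8}
|A +̂ A| = 11
(Reference bound: |A +̂ A| ≥ 2|A| - 3 for |A| ≥ 2, with |A| = 6 giving ≥ 9.)

|A +̂ A| = 11
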